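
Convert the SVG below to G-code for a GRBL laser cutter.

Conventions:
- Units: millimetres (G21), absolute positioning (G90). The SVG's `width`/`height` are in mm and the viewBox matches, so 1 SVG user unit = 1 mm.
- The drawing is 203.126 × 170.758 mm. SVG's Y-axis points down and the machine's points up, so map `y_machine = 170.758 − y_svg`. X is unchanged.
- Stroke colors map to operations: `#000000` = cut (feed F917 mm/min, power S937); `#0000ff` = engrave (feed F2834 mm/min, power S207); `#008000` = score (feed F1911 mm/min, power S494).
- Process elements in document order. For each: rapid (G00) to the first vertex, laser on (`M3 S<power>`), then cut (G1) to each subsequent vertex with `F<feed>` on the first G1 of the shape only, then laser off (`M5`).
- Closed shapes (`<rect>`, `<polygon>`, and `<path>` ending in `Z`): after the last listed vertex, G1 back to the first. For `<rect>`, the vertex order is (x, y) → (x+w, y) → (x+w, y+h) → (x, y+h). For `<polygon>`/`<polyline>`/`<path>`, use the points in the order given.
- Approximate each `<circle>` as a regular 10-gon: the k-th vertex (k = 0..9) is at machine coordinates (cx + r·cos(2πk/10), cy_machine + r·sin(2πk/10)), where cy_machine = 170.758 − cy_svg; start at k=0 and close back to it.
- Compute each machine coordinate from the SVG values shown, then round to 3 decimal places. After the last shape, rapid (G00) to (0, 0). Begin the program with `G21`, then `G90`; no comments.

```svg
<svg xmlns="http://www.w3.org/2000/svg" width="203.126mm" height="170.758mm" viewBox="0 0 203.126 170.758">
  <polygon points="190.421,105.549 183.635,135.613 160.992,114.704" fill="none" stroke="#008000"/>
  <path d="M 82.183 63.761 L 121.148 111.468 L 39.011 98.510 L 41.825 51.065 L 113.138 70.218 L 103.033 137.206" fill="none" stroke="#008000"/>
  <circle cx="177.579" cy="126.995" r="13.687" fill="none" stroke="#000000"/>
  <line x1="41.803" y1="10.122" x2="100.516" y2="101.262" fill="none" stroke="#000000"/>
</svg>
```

Since the viewBox matches the mm dimensions, user units are millimetres directly. The only transform is the Y-flip y_m = 170.758 − y_svg.

Shape 1 is a regular polygon drawn with `<polygon>`. Its stroke #008000 means score at S494, F1911. After flipping Y the toolpath is (190.421,65.209) → (183.635,35.145) → (160.992,56.054) → (190.421,65.209), returning to the start.

Shape 2 is a open polyline drawn with `<path>`. Its stroke #008000 means score at S494, F1911. After flipping Y the toolpath is (82.183,106.997) → (121.148,59.290) → (39.011,72.248) → (41.825,119.693) → (113.138,100.540) → (103.033,33.552).

Shape 3 is a circle drawn with `<circle>`. Its stroke #000000 means cut at S937, F917. After flipping Y the toolpath is (191.266,43.763) → (188.652,51.808) → (181.809,56.780) → (173.349,56.780) → (166.506,51.808) → (163.892,43.763) → (166.506,35.718) → (173.349,30.746) → (181.809,30.746) → (188.652,35.718) → (191.266,43.763), returning to the start.

Shape 4 is a line segment drawn with `<line>`. Its stroke #000000 means cut at S937, F917. After flipping Y the toolpath is (41.803,160.636) → (100.516,69.496).

G21
G90
G00 X190.421 Y65.209
M3 S494
G1 X183.635 Y35.145 F1911
G1 X160.992 Y56.054
G1 X190.421 Y65.209
M5
G00 X82.183 Y106.997
M3 S494
G1 X121.148 Y59.290 F1911
G1 X39.011 Y72.248
G1 X41.825 Y119.693
G1 X113.138 Y100.540
G1 X103.033 Y33.552
M5
G00 X191.266 Y43.763
M3 S937
G1 X188.652 Y51.808 F917
G1 X181.809 Y56.780
G1 X173.349 Y56.780
G1 X166.506 Y51.808
G1 X163.892 Y43.763
G1 X166.506 Y35.718
G1 X173.349 Y30.746
G1 X181.809 Y30.746
G1 X188.652 Y35.718
G1 X191.266 Y43.763
M5
G00 X41.803 Y160.636
M3 S937
G1 X100.516 Y69.496 F917
M5
G00 X0.000 Y0.000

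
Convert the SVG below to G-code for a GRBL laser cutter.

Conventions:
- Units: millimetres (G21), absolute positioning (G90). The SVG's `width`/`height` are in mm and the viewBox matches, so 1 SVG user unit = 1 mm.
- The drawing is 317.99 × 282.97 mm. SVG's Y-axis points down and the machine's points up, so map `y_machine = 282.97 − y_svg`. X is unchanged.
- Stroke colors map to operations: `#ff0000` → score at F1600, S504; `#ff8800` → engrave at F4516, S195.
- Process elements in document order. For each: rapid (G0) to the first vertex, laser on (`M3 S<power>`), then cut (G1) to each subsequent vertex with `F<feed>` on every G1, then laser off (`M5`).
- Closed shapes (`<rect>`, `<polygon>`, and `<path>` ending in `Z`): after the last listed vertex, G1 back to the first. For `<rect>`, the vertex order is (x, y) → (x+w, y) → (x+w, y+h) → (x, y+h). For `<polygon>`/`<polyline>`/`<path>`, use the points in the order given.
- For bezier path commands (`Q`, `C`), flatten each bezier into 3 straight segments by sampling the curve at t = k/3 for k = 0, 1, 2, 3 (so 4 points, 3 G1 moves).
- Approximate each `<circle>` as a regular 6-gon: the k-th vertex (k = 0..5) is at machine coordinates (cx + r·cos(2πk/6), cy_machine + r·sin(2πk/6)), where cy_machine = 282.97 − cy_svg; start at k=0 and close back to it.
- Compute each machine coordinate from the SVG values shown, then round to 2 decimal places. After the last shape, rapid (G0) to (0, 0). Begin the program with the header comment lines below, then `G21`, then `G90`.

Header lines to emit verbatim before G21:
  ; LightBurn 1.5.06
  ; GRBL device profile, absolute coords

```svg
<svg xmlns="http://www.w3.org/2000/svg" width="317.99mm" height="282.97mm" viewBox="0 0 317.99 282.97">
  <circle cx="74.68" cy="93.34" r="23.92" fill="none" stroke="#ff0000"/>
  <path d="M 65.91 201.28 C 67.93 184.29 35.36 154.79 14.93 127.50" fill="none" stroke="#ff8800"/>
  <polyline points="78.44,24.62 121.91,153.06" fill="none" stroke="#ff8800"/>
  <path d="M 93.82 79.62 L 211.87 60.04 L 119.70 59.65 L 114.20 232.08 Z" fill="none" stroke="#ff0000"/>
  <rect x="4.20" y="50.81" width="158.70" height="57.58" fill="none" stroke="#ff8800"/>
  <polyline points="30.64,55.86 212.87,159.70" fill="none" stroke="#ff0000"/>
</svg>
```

; LightBurn 1.5.06
; GRBL device profile, absolute coords
G21
G90
G0 X98.60 Y189.63
M3 S504
G1 X86.64 Y210.35 F1600
G1 X62.72 Y210.35 F1600
G1 X50.76 Y189.63 F1600
G1 X62.72 Y168.91 F1600
G1 X86.64 Y168.91 F1600
G1 X98.60 Y189.63 F1600
M5
G0 X65.91 Y81.69
M3 S195
G1 X58.13 Y102.30 F4516
G1 X37.68 Y127.99 F4516
G1 X14.93 Y155.47 F4516
M5
G0 X78.44 Y258.35
M3 S195
G1 X121.91 Y129.91 F4516
M5
G0 X93.82 Y203.35
M3 S504
G1 X211.87 Y222.93 F1600
G1 X119.70 Y223.32 F1600
G1 X114.20 Y50.89 F1600
G1 X93.82 Y203.35 F1600
M5
G0 X4.20 Y232.16
M3 S195
G1 X162.90 Y232.16 F4516
G1 X162.90 Y174.58 F4516
G1 X4.20 Y174.58 F4516
G1 X4.20 Y232.16 F4516
M5
G0 X30.64 Y227.11
M3 S504
G1 X212.87 Y123.27 F1600
M5
G0 X0.00 Y0.00

viewBox `0 0 317.99 282.97` with mm width/height → 1 unit = 1 mm. Flip: y_m = 282.97 − y_svg.

**Shape 1** — `<circle>` circle, stroke `#ff0000` → score (S504, F1600). Machine vertices: (98.60,189.63) → (86.64,210.35) → (62.72,210.35) → (50.76,189.63) → (62.72,168.91) → (86.64,168.91) → (98.60,189.63). Closed: final G1 returns to the first vertex.

**Shape 2** — `<path>` cubic bezier, stroke `#ff8800` → engrave (S195, F4516). Control points (SVG): P0=(65.91,201.28), P1=(67.93,184.29), P2=(35.36,154.79), P3=(14.93,127.50); sampled at t=k/3. Machine vertices: (65.91,81.69) → (58.13,102.30) → (37.68,127.99) → (14.93,155.47). Open path.

**Shape 3** — `<polyline>` line segment, stroke `#ff8800` → engrave (S195, F4516). Machine vertices: (78.44,258.35) → (121.91,129.91). Open path.

**Shape 4** — `<path>` closed polygon, stroke `#ff0000` → score (S504, F1600). Machine vertices: (93.82,203.35) → (211.87,222.93) → (119.70,223.32) → (114.20,50.89) → (93.82,203.35). Closed: final G1 returns to the first vertex.

**Shape 5** — `<rect>` rectangle, stroke `#ff8800` → engrave (S195, F4516). Machine vertices: (4.20,232.16) → (162.90,232.16) → (162.90,174.58) → (4.20,174.58) → (4.20,232.16). Closed: final G1 returns to the first vertex.

**Shape 6** — `<polyline>` line segment, stroke `#ff0000` → score (S504, F1600). Machine vertices: (30.64,227.11) → (212.87,123.27). Open path.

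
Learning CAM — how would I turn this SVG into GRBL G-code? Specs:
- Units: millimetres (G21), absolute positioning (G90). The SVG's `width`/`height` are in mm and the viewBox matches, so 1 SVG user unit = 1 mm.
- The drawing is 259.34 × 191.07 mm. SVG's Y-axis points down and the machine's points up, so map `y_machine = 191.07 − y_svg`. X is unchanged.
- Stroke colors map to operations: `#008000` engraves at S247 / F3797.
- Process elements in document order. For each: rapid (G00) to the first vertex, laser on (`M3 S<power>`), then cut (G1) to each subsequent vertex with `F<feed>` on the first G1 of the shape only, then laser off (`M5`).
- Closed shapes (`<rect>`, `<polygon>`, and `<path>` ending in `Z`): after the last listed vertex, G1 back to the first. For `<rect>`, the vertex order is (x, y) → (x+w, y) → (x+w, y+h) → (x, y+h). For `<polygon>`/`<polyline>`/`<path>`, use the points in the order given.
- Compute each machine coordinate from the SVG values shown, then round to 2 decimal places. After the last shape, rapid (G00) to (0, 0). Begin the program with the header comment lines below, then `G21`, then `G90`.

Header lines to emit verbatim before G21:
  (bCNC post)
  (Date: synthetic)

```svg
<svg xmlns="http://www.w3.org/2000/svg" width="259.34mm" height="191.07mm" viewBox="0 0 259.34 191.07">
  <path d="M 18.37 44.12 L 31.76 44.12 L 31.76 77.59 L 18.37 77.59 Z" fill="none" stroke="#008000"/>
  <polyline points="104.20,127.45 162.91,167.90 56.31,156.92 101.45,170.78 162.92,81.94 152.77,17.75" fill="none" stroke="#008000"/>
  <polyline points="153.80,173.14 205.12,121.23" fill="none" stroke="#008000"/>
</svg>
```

viewBox `0 0 259.34 191.07` with mm width/height → 1 unit = 1 mm. Flip: y_m = 191.07 − y_svg.

**Shape 1** — `<path>` rectangle, stroke `#008000` → engrave (S247, F3797). Machine vertices: (18.37,146.95) → (31.76,146.95) → (31.76,113.48) → (18.37,113.48) → (18.37,146.95). Closed: final G1 returns to the first vertex.

**Shape 2** — `<polyline>` open polyline, stroke `#008000` → engrave (S247, F3797). Machine vertices: (104.20,63.62) → (162.91,23.17) → (56.31,34.15) → (101.45,20.29) → (162.92,109.13) → (152.77,173.32). Open path.

**Shape 3** — `<polyline>` line segment, stroke `#008000` → engrave (S247, F3797). Machine vertices: (153.80,17.93) → (205.12,69.84). Open path.

(bCNC post)
(Date: synthetic)
G21
G90
G00 X18.37 Y146.95
M3 S247
G1 X31.76 Y146.95 F3797
G1 X31.76 Y113.48
G1 X18.37 Y113.48
G1 X18.37 Y146.95
M5
G00 X104.20 Y63.62
M3 S247
G1 X162.91 Y23.17 F3797
G1 X56.31 Y34.15
G1 X101.45 Y20.29
G1 X162.92 Y109.13
G1 X152.77 Y173.32
M5
G00 X153.80 Y17.93
M3 S247
G1 X205.12 Y69.84 F3797
M5
G00 X0.00 Y0.00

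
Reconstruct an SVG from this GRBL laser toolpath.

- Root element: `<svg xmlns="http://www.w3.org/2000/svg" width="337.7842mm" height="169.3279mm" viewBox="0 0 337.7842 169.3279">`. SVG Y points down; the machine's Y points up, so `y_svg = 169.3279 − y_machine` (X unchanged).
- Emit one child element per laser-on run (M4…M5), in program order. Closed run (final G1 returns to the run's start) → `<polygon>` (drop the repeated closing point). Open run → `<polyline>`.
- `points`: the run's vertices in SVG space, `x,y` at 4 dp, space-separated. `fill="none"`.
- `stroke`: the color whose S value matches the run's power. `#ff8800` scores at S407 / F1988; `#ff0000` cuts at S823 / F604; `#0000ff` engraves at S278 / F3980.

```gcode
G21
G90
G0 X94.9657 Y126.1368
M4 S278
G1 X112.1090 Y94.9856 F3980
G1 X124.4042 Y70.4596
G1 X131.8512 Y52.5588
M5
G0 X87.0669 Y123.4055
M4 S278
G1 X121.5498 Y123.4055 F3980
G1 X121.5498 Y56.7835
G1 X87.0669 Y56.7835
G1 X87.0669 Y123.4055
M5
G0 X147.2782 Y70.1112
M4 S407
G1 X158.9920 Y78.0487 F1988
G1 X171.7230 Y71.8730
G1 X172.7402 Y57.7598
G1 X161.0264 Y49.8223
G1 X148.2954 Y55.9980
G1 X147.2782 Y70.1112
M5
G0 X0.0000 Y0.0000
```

Machine Y-up, SVG Y-down with viewBox height 169.3279, so y_svg = 169.3279 − y_machine; X carries over.

Run 1: S278 ⇒ engrave layer `#0000ff`. The run is open, so emit a `<polyline>` with points (Y-flipped): 94.9657,43.1911 112.1090,74.3423 124.4042,98.8683 131.8512,116.7691.

Run 2: S278 ⇒ engrave layer `#0000ff`. The run returns to its start, so emit a `<polygon>` with points (Y-flipped): 87.0669,45.9224 121.5498,45.9224 121.5498,112.5444 87.0669,112.5444.

Run 3: the run's S407 means `#ff8800` (score). The run returns to its start, so emit a `<polygon>` with points (Y-flipped): 147.2782,99.2167 158.9920,91.2792 171.7230,97.4549 172.7402,111.5681 161.0264,119.5056 148.2954,113.3299.

<svg xmlns="http://www.w3.org/2000/svg" width="337.7842mm" height="169.3279mm" viewBox="0 0 337.7842 169.3279">
  <polyline points="94.9657,43.1911 112.1090,74.3423 124.4042,98.8683 131.8512,116.7691" fill="none" stroke="#0000ff"/>
  <polygon points="87.0669,45.9224 121.5498,45.9224 121.5498,112.5444 87.0669,112.5444" fill="none" stroke="#0000ff"/>
  <polygon points="147.2782,99.2167 158.9920,91.2792 171.7230,97.4549 172.7402,111.5681 161.0264,119.5056 148.2954,113.3299" fill="none" stroke="#ff8800"/>
</svg>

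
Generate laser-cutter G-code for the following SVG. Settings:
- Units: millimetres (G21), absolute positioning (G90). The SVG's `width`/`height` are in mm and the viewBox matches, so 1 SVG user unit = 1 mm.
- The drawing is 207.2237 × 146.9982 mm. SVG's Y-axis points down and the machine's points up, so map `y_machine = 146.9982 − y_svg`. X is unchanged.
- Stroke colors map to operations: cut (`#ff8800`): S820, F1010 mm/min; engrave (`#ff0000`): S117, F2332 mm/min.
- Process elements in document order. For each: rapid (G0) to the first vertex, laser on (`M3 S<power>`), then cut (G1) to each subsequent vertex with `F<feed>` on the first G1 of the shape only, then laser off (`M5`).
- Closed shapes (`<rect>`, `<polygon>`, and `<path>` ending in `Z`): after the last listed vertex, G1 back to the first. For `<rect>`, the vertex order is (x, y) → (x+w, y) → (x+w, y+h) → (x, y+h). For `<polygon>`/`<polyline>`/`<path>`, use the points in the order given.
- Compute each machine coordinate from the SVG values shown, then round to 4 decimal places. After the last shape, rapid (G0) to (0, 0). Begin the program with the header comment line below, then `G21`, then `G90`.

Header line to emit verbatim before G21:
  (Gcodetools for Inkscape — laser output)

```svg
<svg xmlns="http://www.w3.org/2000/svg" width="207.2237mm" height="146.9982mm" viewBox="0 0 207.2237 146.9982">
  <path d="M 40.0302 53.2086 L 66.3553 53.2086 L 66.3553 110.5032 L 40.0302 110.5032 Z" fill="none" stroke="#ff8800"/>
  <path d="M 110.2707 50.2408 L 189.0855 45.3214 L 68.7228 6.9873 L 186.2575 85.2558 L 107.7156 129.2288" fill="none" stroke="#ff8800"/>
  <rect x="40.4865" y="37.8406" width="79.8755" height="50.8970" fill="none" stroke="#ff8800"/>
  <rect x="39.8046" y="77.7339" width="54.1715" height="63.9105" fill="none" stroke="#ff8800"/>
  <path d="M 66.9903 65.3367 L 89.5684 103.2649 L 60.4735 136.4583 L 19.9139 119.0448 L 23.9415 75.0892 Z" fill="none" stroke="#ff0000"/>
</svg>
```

(Gcodetools for Inkscape — laser output)
G21
G90
G0 X40.0302 Y93.7896
M3 S820
G1 X66.3553 Y93.7896 F1010
G1 X66.3553 Y36.4950
G1 X40.0302 Y36.4950
G1 X40.0302 Y93.7896
M5
G0 X110.2707 Y96.7574
M3 S820
G1 X189.0855 Y101.6768 F1010
G1 X68.7228 Y140.0109
G1 X186.2575 Y61.7424
G1 X107.7156 Y17.7694
M5
G0 X40.4865 Y109.1576
M3 S820
G1 X120.3620 Y109.1576 F1010
G1 X120.3620 Y58.2606
G1 X40.4865 Y58.2606
G1 X40.4865 Y109.1576
M5
G0 X39.8046 Y69.2643
M3 S820
G1 X93.9761 Y69.2643 F1010
G1 X93.9761 Y5.3538
G1 X39.8046 Y5.3538
G1 X39.8046 Y69.2643
M5
G0 X66.9903 Y81.6615
M3 S117
G1 X89.5684 Y43.7333 F2332
G1 X60.4735 Y10.5399
G1 X19.9139 Y27.9534
G1 X23.9415 Y71.9090
G1 X66.9903 Y81.6615
M5
G0 X0.0000 Y0.0000

Since the viewBox matches the mm dimensions, user units are millimetres directly. The only transform is the Y-flip y_m = 146.9982 − y_svg.

Shape 1 is a rectangle drawn with `<path>`. Its stroke #ff8800 means cut at S820, F1010. After flipping Y the toolpath is (40.0302,93.7896) → (66.3553,93.7896) → (66.3553,36.4950) → (40.0302,36.4950) → (40.0302,93.7896), returning to the start.

Shape 2 is a open polyline drawn with `<path>`. Its stroke #ff8800 means cut at S820, F1010. After flipping Y the toolpath is (110.2707,96.7574) → (189.0855,101.6768) → (68.7228,140.0109) → (186.2575,61.7424) → (107.7156,17.7694).

Shape 3 is a rectangle drawn with `<rect>`. Its stroke #ff8800 means cut at S820, F1010. After flipping Y the toolpath is (40.4865,109.1576) → (120.3620,109.1576) → (120.3620,58.2606) → (40.4865,58.2606) → (40.4865,109.1576), returning to the start.

Shape 4 is a rectangle drawn with `<rect>`. Its stroke #ff8800 means cut at S820, F1010. After flipping Y the toolpath is (39.8046,69.2643) → (93.9761,69.2643) → (93.9761,5.3538) → (39.8046,5.3538) → (39.8046,69.2643), returning to the start.

Shape 5 is a regular polygon drawn with `<path>`. Its stroke #ff0000 means engrave at S117, F2332. After flipping Y the toolpath is (66.9903,81.6615) → (89.5684,43.7333) → (60.4735,10.5399) → (19.9139,27.9534) → (23.9415,71.9090) → (66.9903,81.6615), returning to the start.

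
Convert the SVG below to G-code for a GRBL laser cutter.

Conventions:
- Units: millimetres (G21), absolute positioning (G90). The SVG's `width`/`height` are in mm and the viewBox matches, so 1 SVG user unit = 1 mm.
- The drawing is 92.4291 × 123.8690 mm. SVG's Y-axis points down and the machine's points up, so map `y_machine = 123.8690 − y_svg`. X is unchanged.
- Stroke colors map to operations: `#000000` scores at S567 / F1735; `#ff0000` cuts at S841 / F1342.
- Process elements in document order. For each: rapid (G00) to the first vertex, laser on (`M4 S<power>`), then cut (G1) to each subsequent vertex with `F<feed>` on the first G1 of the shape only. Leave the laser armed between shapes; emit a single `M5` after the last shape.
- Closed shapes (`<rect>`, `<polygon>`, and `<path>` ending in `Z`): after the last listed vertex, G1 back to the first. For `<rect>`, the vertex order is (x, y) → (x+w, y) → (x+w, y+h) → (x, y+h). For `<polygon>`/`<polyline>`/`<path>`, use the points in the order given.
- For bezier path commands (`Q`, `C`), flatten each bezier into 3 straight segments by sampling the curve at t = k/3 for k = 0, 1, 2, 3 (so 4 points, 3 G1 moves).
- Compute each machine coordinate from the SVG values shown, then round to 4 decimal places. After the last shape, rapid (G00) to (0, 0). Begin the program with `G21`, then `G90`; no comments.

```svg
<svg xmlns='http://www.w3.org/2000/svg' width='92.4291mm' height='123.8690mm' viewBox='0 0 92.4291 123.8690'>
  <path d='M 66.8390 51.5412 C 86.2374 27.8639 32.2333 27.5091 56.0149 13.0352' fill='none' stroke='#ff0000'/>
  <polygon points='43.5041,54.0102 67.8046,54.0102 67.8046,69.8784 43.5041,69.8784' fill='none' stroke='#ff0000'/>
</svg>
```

1 u = 1 mm; y_m = 123.8690 − y.

[1] `<path>` cubic bezier, #ff0000→cut S841 F1342: (66.8390,72.3278) → (67.3695,89.6177) → (52.5623,99.6795) → (56.0149,110.8338)

[2] `<polygon>` rectangle, #ff0000→cut S841 F1342: (43.5041,69.8588) → (67.8046,69.8588) → (67.8046,53.9906) → (43.5041,53.9906) → (43.5041,69.8588) (closed)

G21
G90
G00 X66.8390 Y72.3278
M4 S841
G1 X67.3695 Y89.6177 F1342
G1 X52.5623 Y99.6795
G1 X56.0149 Y110.8338
G00 X43.5041 Y69.8588
M4 S841
G1 X67.8046 Y69.8588 F1342
G1 X67.8046 Y53.9906
G1 X43.5041 Y53.9906
G1 X43.5041 Y69.8588
M5
G00 X0.0000 Y0.0000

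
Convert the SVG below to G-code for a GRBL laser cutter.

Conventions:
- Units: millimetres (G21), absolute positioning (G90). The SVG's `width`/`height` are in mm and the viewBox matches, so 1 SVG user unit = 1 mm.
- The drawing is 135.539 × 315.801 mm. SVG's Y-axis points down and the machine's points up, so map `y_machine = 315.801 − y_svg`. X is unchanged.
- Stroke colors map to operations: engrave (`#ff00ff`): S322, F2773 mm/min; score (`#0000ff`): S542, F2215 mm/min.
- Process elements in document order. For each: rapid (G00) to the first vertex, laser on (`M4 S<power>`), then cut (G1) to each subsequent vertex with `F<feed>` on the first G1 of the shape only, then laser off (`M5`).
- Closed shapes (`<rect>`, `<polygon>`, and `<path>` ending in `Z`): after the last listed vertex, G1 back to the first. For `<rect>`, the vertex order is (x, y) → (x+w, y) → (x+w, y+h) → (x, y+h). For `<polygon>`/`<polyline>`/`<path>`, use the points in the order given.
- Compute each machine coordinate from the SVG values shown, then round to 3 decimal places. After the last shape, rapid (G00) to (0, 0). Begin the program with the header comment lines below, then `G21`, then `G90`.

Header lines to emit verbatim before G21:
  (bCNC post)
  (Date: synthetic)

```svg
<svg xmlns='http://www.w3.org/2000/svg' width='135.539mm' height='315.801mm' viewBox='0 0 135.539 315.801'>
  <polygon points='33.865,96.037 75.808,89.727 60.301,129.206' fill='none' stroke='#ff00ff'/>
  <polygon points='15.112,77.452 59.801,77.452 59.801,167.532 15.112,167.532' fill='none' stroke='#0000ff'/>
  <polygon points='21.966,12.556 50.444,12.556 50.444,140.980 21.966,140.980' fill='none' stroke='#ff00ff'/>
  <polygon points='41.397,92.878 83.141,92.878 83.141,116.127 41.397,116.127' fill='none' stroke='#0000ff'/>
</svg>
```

1 u = 1 mm; y_m = 315.801 − y.

[1] `<polygon>` regular polygon, #ff00ff→engrave S322 F2773: (33.865,219.764) → (75.808,226.074) → (60.301,186.595) → (33.865,219.764) (closed)

[2] `<polygon>` rectangle, #0000ff→score S542 F2215: (15.112,238.349) → (59.801,238.349) → (59.801,148.269) → (15.112,148.269) → (15.112,238.349) (closed)

[3] `<polygon>` rectangle, #ff00ff→engrave S322 F2773: (21.966,303.245) → (50.444,303.245) → (50.444,174.821) → (21.966,174.821) → (21.966,303.245) (closed)

[4] `<polygon>` rectangle, #0000ff→score S542 F2215: (41.397,222.923) → (83.141,222.923) → (83.141,199.674) → (41.397,199.674) → (41.397,222.923) (closed)

(bCNC post)
(Date: synthetic)
G21
G90
G00 X33.865 Y219.764
M4 S322
G1 X75.808 Y226.074 F2773
G1 X60.301 Y186.595
G1 X33.865 Y219.764
M5
G00 X15.112 Y238.349
M4 S542
G1 X59.801 Y238.349 F2215
G1 X59.801 Y148.269
G1 X15.112 Y148.269
G1 X15.112 Y238.349
M5
G00 X21.966 Y303.245
M4 S322
G1 X50.444 Y303.245 F2773
G1 X50.444 Y174.821
G1 X21.966 Y174.821
G1 X21.966 Y303.245
M5
G00 X41.397 Y222.923
M4 S542
G1 X83.141 Y222.923 F2215
G1 X83.141 Y199.674
G1 X41.397 Y199.674
G1 X41.397 Y222.923
M5
G00 X0.000 Y0.000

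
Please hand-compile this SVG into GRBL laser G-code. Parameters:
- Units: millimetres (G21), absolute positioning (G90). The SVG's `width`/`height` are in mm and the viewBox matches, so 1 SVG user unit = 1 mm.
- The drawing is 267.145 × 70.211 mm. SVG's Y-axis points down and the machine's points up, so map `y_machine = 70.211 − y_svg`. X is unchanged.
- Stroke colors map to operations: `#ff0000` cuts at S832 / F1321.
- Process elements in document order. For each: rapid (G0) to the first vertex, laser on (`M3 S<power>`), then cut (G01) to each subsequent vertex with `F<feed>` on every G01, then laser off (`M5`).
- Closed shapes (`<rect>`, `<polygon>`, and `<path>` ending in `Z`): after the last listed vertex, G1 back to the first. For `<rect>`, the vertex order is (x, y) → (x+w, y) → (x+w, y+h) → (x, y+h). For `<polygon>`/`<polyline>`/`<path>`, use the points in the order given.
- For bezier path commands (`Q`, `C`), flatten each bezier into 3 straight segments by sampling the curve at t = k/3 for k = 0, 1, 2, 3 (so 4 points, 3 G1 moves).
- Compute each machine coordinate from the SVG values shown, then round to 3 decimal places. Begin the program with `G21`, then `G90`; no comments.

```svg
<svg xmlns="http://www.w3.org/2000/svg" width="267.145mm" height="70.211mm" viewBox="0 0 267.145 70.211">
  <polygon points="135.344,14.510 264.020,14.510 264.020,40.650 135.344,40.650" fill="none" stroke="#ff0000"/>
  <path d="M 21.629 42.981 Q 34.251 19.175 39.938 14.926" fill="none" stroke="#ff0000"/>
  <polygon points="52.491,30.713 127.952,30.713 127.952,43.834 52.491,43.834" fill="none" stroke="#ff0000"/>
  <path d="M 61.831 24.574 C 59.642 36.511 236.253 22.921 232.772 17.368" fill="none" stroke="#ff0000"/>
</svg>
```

G21
G90
G0 X135.344 Y55.701
M3 S832
G01 X264.020 Y55.701 F1321
G01 X264.020 Y29.561 F1321
G01 X135.344 Y29.561 F1321
G01 X135.344 Y55.701 F1321
M5
G0 X21.629 Y27.230
M3 S832
G01 X29.273 Y40.928 F1321
G01 X35.376 Y50.279 F1321
G01 X39.938 Y55.285 F1321
M5
G0 X52.491 Y39.498
M3 S832
G01 X127.952 Y39.498 F1321
G01 X127.952 Y26.377 F1321
G01 X52.491 Y26.377 F1321
G01 X52.491 Y39.498 F1321
M5
G0 X61.831 Y45.637
M3 S832
G01 X105.950 Y40.966 F1321
G01 X189.515 Y45.854 F1321
G01 X232.772 Y52.843 F1321
M5

viewBox `0 0 267.145 70.211` with mm width/height → 1 unit = 1 mm. Flip: y_m = 70.211 − y_svg.

**Shape 1** — `<polygon>` rectangle, stroke `#ff0000` → cut (S832, F1321). Machine vertices: (135.344,55.701) → (264.020,55.701) → (264.020,29.561) → (135.344,29.561) → (135.344,55.701). Closed: final G1 returns to the first vertex.

**Shape 2** — `<path>` quadratic bezier, stroke `#ff0000` → cut (S832, F1321). Control points (SVG): P0=(21.629,42.981), P1=(34.251,19.175), P2=(39.938,14.926); sampled at t=k/3. Machine vertices: (21.629,27.230) → (29.273,40.928) → (35.376,50.279) → (39.938,55.285). Open path.

**Shape 3** — `<polygon>` rectangle, stroke `#ff0000` → cut (S832, F1321). Machine vertices: (52.491,39.498) → (127.952,39.498) → (127.952,26.377) → (52.491,26.377) → (52.491,39.498). Closed: final G1 returns to the first vertex.

**Shape 4** — `<path>` cubic bezier, stroke `#ff0000` → cut (S832, F1321). Control points (SVG): P0=(61.831,24.574), P1=(59.642,36.511), P2=(236.253,22.921), P3=(232.772,17.368); sampled at t=k/3. Machine vertices: (61.831,45.637) → (105.950,40.966) → (189.515,45.854) → (232.772,52.843). Open path.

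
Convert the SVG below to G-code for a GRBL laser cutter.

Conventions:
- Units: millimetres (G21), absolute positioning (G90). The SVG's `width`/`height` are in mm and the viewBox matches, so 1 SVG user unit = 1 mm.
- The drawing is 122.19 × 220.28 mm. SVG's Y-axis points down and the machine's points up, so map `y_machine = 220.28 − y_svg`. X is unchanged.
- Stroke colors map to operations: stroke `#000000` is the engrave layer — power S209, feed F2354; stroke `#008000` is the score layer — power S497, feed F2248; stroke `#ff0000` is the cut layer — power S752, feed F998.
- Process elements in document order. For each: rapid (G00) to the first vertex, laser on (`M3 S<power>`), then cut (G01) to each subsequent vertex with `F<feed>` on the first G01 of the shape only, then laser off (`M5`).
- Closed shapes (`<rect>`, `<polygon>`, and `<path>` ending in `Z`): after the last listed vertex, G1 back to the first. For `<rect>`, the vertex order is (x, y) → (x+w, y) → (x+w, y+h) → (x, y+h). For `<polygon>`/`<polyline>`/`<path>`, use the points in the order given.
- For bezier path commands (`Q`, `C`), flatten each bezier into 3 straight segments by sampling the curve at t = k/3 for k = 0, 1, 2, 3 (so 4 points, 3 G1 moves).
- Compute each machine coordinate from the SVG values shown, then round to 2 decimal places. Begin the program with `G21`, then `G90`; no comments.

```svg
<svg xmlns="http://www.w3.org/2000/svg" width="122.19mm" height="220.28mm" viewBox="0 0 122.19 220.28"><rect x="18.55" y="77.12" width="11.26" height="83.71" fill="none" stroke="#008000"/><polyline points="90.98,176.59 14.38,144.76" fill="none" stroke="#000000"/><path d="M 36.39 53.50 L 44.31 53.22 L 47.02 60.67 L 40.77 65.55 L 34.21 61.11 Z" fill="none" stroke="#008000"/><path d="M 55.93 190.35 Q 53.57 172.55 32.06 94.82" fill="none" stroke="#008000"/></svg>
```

viewBox `0 0 122.19 220.28` with mm width/height → 1 unit = 1 mm. Flip: y_m = 220.28 − y_svg.

**Shape 1** — `<rect>` rectangle, stroke `#008000` → score (S497, F2248). Machine vertices: (18.55,143.16) → (29.81,143.16) → (29.81,59.45) → (18.55,59.45) → (18.55,143.16). Closed: final G1 returns to the first vertex.

**Shape 2** — `<polyline>` line segment, stroke `#000000` → engrave (S209, F2354). Machine vertices: (90.98,43.69) → (14.38,75.52). Open path.

**Shape 3** — `<path>` regular polygon, stroke `#008000` → score (S497, F2248). Machine vertices: (36.39,166.78) → (44.31,167.06) → (47.02,159.61) → (40.77,154.73) → (34.21,159.17) → (36.39,166.78). Closed: final G1 returns to the first vertex.

**Shape 4** — `<path>` quadratic bezier, stroke `#008000` → score (S497, F2248). Control points (SVG): P0=(55.93,190.35), P1=(53.57,172.55), P2=(32.06,94.82); sampled at t=k/3. Machine vertices: (55.93,29.93) → (52.23,48.46) → (44.27,80.30) → (32.06,125.46). Open path.

G21
G90
G00 X18.55 Y143.16
M3 S497
G01 X29.81 Y143.16 F2248
G01 X29.81 Y59.45
G01 X18.55 Y59.45
G01 X18.55 Y143.16
M5
G00 X90.98 Y43.69
M3 S209
G01 X14.38 Y75.52 F2354
M5
G00 X36.39 Y166.78
M3 S497
G01 X44.31 Y167.06 F2248
G01 X47.02 Y159.61
G01 X40.77 Y154.73
G01 X34.21 Y159.17
G01 X36.39 Y166.78
M5
G00 X55.93 Y29.93
M3 S497
G01 X52.23 Y48.46 F2248
G01 X44.27 Y80.30
G01 X32.06 Y125.46
M5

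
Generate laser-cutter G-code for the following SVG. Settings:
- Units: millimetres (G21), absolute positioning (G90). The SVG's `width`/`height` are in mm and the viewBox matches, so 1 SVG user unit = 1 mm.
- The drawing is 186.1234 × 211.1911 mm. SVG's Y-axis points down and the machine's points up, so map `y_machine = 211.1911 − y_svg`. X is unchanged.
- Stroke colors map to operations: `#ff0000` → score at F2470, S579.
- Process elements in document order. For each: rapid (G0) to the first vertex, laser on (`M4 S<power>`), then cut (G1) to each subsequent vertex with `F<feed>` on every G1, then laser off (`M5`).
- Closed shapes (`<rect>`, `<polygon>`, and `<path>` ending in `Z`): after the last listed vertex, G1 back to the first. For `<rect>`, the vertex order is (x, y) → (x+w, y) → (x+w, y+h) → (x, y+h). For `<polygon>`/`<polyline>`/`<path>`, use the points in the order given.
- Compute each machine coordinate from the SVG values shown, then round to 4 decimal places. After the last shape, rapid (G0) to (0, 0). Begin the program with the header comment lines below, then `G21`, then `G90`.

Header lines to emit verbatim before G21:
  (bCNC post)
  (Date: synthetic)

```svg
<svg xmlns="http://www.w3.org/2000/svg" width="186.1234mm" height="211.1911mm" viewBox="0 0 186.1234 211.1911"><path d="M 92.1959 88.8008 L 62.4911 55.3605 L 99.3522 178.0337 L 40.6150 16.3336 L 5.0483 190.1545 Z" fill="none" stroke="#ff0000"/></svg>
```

1 u = 1 mm; y_m = 211.1911 − y.

[1] `<path>` closed polygon, #ff0000→score S579 F2470: (92.1959,122.3903) → (62.4911,155.8306) → (99.3522,33.1574) → (40.6150,194.8575) → (5.0483,21.0366) → (92.1959,122.3903) (closed)

(bCNC post)
(Date: synthetic)
G21
G90
G0 X92.1959 Y122.3903
M4 S579
G1 X62.4911 Y155.8306 F2470
G1 X99.3522 Y33.1574 F2470
G1 X40.6150 Y194.8575 F2470
G1 X5.0483 Y21.0366 F2470
G1 X92.1959 Y122.3903 F2470
M5
G0 X0.0000 Y0.0000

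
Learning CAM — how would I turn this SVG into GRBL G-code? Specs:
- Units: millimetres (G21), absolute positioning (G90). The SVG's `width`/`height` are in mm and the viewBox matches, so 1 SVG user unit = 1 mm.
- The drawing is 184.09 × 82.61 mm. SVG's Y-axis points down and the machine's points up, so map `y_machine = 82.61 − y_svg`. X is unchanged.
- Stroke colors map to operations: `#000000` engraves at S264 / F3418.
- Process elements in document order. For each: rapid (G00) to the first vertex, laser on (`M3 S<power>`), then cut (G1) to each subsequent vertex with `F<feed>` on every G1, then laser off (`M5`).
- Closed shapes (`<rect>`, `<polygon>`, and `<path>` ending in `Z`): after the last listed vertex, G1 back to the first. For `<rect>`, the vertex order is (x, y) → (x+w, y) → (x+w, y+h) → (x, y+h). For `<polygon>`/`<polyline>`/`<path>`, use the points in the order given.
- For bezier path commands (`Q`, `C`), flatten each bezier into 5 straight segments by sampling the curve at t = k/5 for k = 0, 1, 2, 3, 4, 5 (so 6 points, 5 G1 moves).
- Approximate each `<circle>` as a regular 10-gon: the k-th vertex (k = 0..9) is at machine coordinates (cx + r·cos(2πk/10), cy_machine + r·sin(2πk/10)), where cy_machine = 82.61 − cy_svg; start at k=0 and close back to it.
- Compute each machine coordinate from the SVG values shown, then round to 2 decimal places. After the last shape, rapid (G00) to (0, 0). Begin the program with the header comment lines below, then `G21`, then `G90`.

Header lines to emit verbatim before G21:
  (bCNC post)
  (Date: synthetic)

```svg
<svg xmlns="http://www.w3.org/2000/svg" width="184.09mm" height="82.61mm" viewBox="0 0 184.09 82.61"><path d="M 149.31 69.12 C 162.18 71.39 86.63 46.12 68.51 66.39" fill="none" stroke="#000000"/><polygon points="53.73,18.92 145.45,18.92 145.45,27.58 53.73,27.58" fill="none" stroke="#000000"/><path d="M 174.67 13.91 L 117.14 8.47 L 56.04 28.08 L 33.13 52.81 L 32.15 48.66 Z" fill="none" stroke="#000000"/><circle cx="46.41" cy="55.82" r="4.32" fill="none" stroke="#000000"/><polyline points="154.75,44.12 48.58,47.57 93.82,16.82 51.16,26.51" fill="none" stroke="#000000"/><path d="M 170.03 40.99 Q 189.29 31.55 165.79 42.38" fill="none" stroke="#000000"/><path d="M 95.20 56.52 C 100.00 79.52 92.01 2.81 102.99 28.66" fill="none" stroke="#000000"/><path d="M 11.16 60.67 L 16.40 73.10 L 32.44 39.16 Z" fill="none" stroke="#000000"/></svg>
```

Since the viewBox matches the mm dimensions, user units are millimetres directly. The only transform is the Y-flip y_m = 82.61 − y_svg.

Shape 1 is a cubic bezier drawn with `<path>`. Its stroke #000000 means engrave at S264, F3418. After flipping Y the toolpath is (149.31,13.49) → (147.59,14.85) → (131.65,19.31) → (108.49,23.36) → (85.11,23.50) → (68.51,16.22).

Shape 2 is a rectangle drawn with `<polygon>`. Its stroke #000000 means engrave at S264, F3418. After flipping Y the toolpath is (53.73,63.69) → (145.45,63.69) → (145.45,55.03) → (53.73,55.03) → (53.73,63.69), returning to the start.

Shape 3 is a closed polygon drawn with `<path>`. Its stroke #000000 means engrave at S264, F3418. After flipping Y the toolpath is (174.67,68.70) → (117.14,74.14) → (56.04,54.53) → (33.13,29.80) → (32.15,33.95) → (174.67,68.70), returning to the start.

Shape 4 is a circle drawn with `<circle>`. Its stroke #000000 means engrave at S264, F3418. After flipping Y the toolpath is (50.73,26.79) → (49.90,29.33) → (47.74,30.90) → (45.08,30.90) → (42.92,29.33) → (42.09,26.79) → (42.92,24.25) → (45.08,22.68) → (47.74,22.68) → (49.90,24.25) → (50.73,26.79), returning to the start.

Shape 5 is a open polyline drawn with `<polyline>`. Its stroke #000000 means engrave at S264, F3418. After flipping Y the toolpath is (154.75,38.49) → (48.58,35.04) → (93.82,65.79) → (51.16,56.10).

Shape 6 is a quadratic bezier drawn with `<path>`. Its stroke #000000 means engrave at S264, F3418. After flipping Y the toolpath is (170.03,41.62) → (176.02,44.59) → (178.60,45.93) → (177.75,45.65) → (173.48,43.75) → (165.79,40.23).

Shape 7 is a cubic bezier drawn with `<path>`. Its stroke #000000 means engrave at S264, F3418. After flipping Y the toolpath is (95.20,26.09) → (96.80,22.64) → (96.85,33.41) → (96.89,48.69) → (98.42,58.77) → (102.99,53.95).

Shape 8 is a closed polygon drawn with `<path>`. Its stroke #000000 means engrave at S264, F3418. After flipping Y the toolpath is (11.16,21.94) → (16.40,9.51) → (32.44,43.45) → (11.16,21.94), returning to the start.

(bCNC post)
(Date: synthetic)
G21
G90
G00 X149.31 Y13.49
M3 S264
G1 X147.59 Y14.85 F3418
G1 X131.65 Y19.31 F3418
G1 X108.49 Y23.36 F3418
G1 X85.11 Y23.50 F3418
G1 X68.51 Y16.22 F3418
M5
G00 X53.73 Y63.69
M3 S264
G1 X145.45 Y63.69 F3418
G1 X145.45 Y55.03 F3418
G1 X53.73 Y55.03 F3418
G1 X53.73 Y63.69 F3418
M5
G00 X174.67 Y68.70
M3 S264
G1 X117.14 Y74.14 F3418
G1 X56.04 Y54.53 F3418
G1 X33.13 Y29.80 F3418
G1 X32.15 Y33.95 F3418
G1 X174.67 Y68.70 F3418
M5
G00 X50.73 Y26.79
M3 S264
G1 X49.90 Y29.33 F3418
G1 X47.74 Y30.90 F3418
G1 X45.08 Y30.90 F3418
G1 X42.92 Y29.33 F3418
G1 X42.09 Y26.79 F3418
G1 X42.92 Y24.25 F3418
G1 X45.08 Y22.68 F3418
G1 X47.74 Y22.68 F3418
G1 X49.90 Y24.25 F3418
G1 X50.73 Y26.79 F3418
M5
G00 X154.75 Y38.49
M3 S264
G1 X48.58 Y35.04 F3418
G1 X93.82 Y65.79 F3418
G1 X51.16 Y56.10 F3418
M5
G00 X170.03 Y41.62
M3 S264
G1 X176.02 Y44.59 F3418
G1 X178.60 Y45.93 F3418
G1 X177.75 Y45.65 F3418
G1 X173.48 Y43.75 F3418
G1 X165.79 Y40.23 F3418
M5
G00 X95.20 Y26.09
M3 S264
G1 X96.80 Y22.64 F3418
G1 X96.85 Y33.41 F3418
G1 X96.89 Y48.69 F3418
G1 X98.42 Y58.77 F3418
G1 X102.99 Y53.95 F3418
M5
G00 X11.16 Y21.94
M3 S264
G1 X16.40 Y9.51 F3418
G1 X32.44 Y43.45 F3418
G1 X11.16 Y21.94 F3418
M5
G00 X0.00 Y0.00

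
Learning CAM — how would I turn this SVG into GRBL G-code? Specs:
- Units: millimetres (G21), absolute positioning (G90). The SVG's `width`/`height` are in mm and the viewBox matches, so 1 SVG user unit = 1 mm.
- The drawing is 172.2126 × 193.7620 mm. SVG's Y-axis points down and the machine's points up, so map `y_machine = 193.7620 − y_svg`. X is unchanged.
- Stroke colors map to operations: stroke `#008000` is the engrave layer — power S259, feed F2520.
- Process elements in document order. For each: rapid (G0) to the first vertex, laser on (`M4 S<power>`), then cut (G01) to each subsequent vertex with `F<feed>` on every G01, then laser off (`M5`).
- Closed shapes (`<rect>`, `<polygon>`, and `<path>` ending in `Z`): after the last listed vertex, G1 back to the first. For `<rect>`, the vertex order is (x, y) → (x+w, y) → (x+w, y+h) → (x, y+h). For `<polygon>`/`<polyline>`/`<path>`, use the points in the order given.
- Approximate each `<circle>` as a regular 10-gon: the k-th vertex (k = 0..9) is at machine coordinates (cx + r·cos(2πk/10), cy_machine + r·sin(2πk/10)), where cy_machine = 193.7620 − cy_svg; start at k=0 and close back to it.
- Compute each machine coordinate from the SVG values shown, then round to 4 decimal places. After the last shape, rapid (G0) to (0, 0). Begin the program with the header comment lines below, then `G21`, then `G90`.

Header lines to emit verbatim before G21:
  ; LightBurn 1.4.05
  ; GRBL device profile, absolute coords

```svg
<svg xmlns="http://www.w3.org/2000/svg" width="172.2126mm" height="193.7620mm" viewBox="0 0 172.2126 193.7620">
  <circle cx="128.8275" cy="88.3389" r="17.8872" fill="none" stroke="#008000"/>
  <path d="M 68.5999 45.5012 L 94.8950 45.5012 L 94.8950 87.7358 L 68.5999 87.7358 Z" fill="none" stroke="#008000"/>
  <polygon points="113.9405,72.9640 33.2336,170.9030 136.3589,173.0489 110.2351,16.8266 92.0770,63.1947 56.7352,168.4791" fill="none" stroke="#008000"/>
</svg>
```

; LightBurn 1.4.05
; GRBL device profile, absolute coords
G21
G90
G0 X146.7147 Y105.4231
M4 S259
G01 X143.2985 Y115.9369 F2520
G01 X134.3549 Y122.4348 F2520
G01 X123.3001 Y122.4348 F2520
G01 X114.3565 Y115.9369 F2520
G01 X110.9403 Y105.4231 F2520
G01 X114.3565 Y94.9093 F2520
G01 X123.3001 Y88.4114 F2520
G01 X134.3549 Y88.4114 F2520
G01 X143.2985 Y94.9093 F2520
G01 X146.7147 Y105.4231 F2520
M5
G0 X68.5999 Y148.2608
M4 S259
G01 X94.8950 Y148.2608 F2520
G01 X94.8950 Y106.0262 F2520
G01 X68.5999 Y106.0262 F2520
G01 X68.5999 Y148.2608 F2520
M5
G0 X113.9405 Y120.7980
M4 S259
G01 X33.2336 Y22.8590 F2520
G01 X136.3589 Y20.7131 F2520
G01 X110.2351 Y176.9354 F2520
G01 X92.0770 Y130.5673 F2520
G01 X56.7352 Y25.2829 F2520
G01 X113.9405 Y120.7980 F2520
M5
G0 X0.0000 Y0.0000

Since the viewBox matches the mm dimensions, user units are millimetres directly. The only transform is the Y-flip y_m = 193.7620 − y_svg.

Shape 1 is a circle drawn with `<circle>`. Its stroke #008000 means engrave at S259, F2520. After flipping Y the toolpath is (146.7147,105.4231) → (143.2985,115.9369) → (134.3549,122.4348) → (123.3001,122.4348) → (114.3565,115.9369) → (110.9403,105.4231) → (114.3565,94.9093) → (123.3001,88.4114) → (134.3549,88.4114) → (143.2985,94.9093) → (146.7147,105.4231), returning to the start.

Shape 2 is a rectangle drawn with `<path>`. Its stroke #008000 means engrave at S259, F2520. After flipping Y the toolpath is (68.5999,148.2608) → (94.8950,148.2608) → (94.8950,106.0262) → (68.5999,106.0262) → (68.5999,148.2608), returning to the start.

Shape 3 is a closed polygon drawn with `<polygon>`. Its stroke #008000 means engrave at S259, F2520. After flipping Y the toolpath is (113.9405,120.7980) → (33.2336,22.8590) → (136.3589,20.7131) → (110.2351,176.9354) → (92.0770,130.5673) → (56.7352,25.2829) → (113.9405,120.7980), returning to the start.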